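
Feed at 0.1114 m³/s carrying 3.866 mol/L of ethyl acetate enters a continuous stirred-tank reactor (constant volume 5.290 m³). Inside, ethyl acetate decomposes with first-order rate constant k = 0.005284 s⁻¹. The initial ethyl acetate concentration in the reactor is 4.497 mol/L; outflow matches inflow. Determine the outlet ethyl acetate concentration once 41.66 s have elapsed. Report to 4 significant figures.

3.560 mol/L

V dC/dt = Q(C_in − C) − k V C.
dC/dt = (Q/V) C_in − (Q/V + k) C; effective rate a = Q/V + k = 0.0210586 + 0.005284 = 0.0263426 s⁻¹.
C_ss = Q C_in/(Q + kV) = 3.09053 mol/L; C(t) = C_ss + (C₀ − C_ss) e^(−a t).
C(41.66) = 3.09053 + (1.40647)·e^(−0.0263426·41.66) = 3.09053 + (1.40647)·0.333727 = 3.55991 mol/L.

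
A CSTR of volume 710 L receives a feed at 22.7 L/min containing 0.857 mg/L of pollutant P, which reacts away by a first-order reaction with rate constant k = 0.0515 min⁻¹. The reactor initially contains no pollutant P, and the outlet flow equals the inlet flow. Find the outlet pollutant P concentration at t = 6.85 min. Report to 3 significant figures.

Accumulation = in − out − consumed: V dC/dt = Q C_in − Q C − k V C.
This is linear with rate a = Q/V + k = 0.083472 min⁻¹.
C_ss = Q C_in/(Q + kV) = 0.32825 mg/L; C(t) = C_ss + (C₀ − C_ss) e^(−a t).
C(6.85) = 0.32825 + (-0.32825)·e^(−0.083472·6.85) = 0.32825 + (-0.32825)·0.56452 = 0.14295 mg/L.

0.143 mg/L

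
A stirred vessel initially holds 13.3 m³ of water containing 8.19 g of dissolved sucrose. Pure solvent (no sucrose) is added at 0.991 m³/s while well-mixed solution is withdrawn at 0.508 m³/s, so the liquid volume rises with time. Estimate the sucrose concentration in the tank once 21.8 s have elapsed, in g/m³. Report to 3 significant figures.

0.186 g/m³

Let m(t) be the amount of sucrose. Volume: V(t) = V₀ + (Q_in − Q_out) t = 13.3 + 0.48300 t; V(21.8) = 23.829 m³.
Solute balance: dm/dt = 0 − Q_out C = −Q_out m/V(t).
dm/m = −Q_out dt/(V₀ + 0.48300 t); integrating gives ln(m/m₀) = −(Q_out/(Q_in−Q_out)) ln(V/V₀).
m = m₀ (V₀/V)^(Q_out/(Q_in−Q_out)) = 8.19 × (13.3/23.829)^(1.0518) = 4.4352 g.
C = m/V = 4.4352/23.829 = 0.18612 g/m³.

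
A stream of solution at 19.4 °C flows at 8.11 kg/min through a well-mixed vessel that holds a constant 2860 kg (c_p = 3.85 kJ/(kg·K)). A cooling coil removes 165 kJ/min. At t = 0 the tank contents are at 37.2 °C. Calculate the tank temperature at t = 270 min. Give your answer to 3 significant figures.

First-law balance (no shaft work): M c_p dT/dt = ṁ c_p (T_in − T) − 165.
τ = M/ṁ = 352.65 min; T_ss = T_in − Q̇/(ṁ c_p) = 19.4 − 165/(8.11·3.85) = 14.116 °C.
Solution: T(t) = T_ss + (T₀ − T_ss) e^(−t/τ).
T(270) = 14.116 + (23.084)·e^(−270/352.65) = 14.116 + (23.084)·0.46504 = 24.851 °C.

24.9 °C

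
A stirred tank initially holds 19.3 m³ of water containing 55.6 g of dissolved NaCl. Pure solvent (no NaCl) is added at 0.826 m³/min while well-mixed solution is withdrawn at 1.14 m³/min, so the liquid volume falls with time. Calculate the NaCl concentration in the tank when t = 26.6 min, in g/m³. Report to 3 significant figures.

Let m(t) be the amount of NaCl. Volume: V(t) = V₀ + (Q_in − Q_out) t = 19.3 − 0.31400 t; V(26.6) = 10.948 m³.
Species balance (pure solvent in): dm/dt = −Q_out · m/V(t).
dm/m = −Q_out dt/(V₀ − 0.31400 t); integrating gives ln(m/m₀) = −(Q_out/(Q_in−Q_out)) ln(V/V₀).
m = m₀ (V₀/V)^(Q_out/(Q_in−Q_out)) = 55.6 × (19.3/10.948)^(-3.6306) = 7.0972 g.
C = m/V = 7.0972/10.948 = 0.64829 g/m³.

0.648 g/m³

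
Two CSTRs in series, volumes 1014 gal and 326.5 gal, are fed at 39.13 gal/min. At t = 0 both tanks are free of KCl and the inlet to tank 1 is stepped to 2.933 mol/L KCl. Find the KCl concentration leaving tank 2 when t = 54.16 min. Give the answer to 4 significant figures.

Time constants: τᵢ = Vᵢ/Q for each well-mixed tank.
τ₁ = 1014/39.13 = 25.9136 min; τ₂ = 326.5/39.13 = 8.34398 min.
Solving the cascade with C₁(0)=C₂(0)=0 gives C₂(t) = C_in[1 − (τ₁ e^(−t/τ₁) − τ₂ e^(−t/τ₂))/(τ₁ − τ₂)].
At t = 54.16: e^(−t/τ₁) = 0.123685, e^(−t/τ₂) = 0.00151717.
C₂ = 2.933·[1 − (25.9136·0.123685 − 8.34398·0.00151717)/(17.5696)] = 2.933·0.818297 = 2.40007 mol/L.

2.400 mol/L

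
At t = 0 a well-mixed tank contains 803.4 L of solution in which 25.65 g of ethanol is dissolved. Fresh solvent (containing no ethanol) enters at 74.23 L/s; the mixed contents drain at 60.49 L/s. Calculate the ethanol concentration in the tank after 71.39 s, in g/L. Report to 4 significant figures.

0.0004286 g/L

Total volume: dV/dt = Q_in − Q_out = 13.7400 L/s, so V(t) = 803.4 + 13.7400 t and V(71.39) = 1784.30 L.
Solute balance: dm/dt = 0 − Q_out C = −Q_out m/V(t).
dm/m = −Q_out dt/(V₀ + 13.7400 t); integrating gives ln(m/m₀) = −(Q_out/(Q_in−Q_out)) ln(V/V₀).
m = m₀ (V₀/V)^(Q_out/(Q_in−Q_out)) = 25.65 × (803.4/1784.30)^(4.40247) = 0.764668 g.
C = m/V = 0.764668/1784.30 = 0.000428554 g/L.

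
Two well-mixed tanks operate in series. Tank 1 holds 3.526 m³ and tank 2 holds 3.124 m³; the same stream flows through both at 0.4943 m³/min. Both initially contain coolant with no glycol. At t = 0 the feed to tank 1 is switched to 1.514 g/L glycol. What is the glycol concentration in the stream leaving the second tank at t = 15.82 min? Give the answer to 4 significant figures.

1.031 g/L

Each tank obeys Vᵢ dCᵢ/dt = Q(Cᵢ₋₁ − Cᵢ), so τᵢ = Vᵢ/Q.
τ₁ = 3.526/0.4943 = 7.13332 min; τ₂ = 3.124/0.4943 = 6.32005 min.
Solving the cascade with C₁(0)=C₂(0)=0 gives C₂(t) = C_in[1 − (τ₁ e^(−t/τ₁) − τ₂ e^(−t/τ₂))/(τ₁ − τ₂)].
At t = 15.82: e^(−t/τ₁) = 0.108853, e^(−t/τ₂) = 0.0818272.
C₂ = 1.514·[1 − (7.13332·0.108853 − 6.32005·0.0818272)/(0.813271)] = 1.514·0.681130 = 1.03123 g/L.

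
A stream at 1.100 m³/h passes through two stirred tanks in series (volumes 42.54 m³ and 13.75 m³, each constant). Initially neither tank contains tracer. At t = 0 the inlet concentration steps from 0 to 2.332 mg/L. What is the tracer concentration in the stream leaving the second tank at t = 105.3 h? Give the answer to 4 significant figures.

2.106 mg/L

Species balance on tank i: dCᵢ/dt = (Cᵢ₋₁ − Cᵢ)/τᵢ with τᵢ = Vᵢ/Q.
τ₁ = 42.54/1.100 = 38.6727 h; τ₂ = 13.75/1.100 = 12.5000 h.
Tank 1: C₁ = C_in(1 − e^(−t/τ₁)). Tank 2 (τ₁ ≠ τ₂): C₂ = C_in[1 − (τ₁ e^(−t/τ₁) − τ₂ e^(−t/τ₂))/(τ₁ − τ₂)].
At t = 105.3: e^(−t/τ₁) = 0.0656873, e^(−t/τ₂) = 0.000219535.
C₂ = 2.332·[1 − (38.6727·0.0656873 − 12.5000·0.000219535)/(26.1727)] = 2.332·0.903045 = 2.10590 mg/L.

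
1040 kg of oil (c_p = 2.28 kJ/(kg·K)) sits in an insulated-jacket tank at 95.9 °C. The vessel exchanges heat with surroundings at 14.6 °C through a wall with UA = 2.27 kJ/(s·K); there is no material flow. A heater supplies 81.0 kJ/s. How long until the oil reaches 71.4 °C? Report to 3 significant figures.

805 s

Lumped-capacitance energy balance: M c_p dT/dt = UA(T_amb − T) + Q̇.
τ = M c_p/UA = 1044.6 s; T_ss = T_amb + Q̇/UA = 14.6 + 81.0/2.27 = 50.283 °C.
T(t) = T_ss + (T₀ − T_ss)e^(−t/τ); set T = 71.4:
t = −τ ln[(T − T_ss)/(T₀ − T_ss)] = −1044.6 · ln(0.46292) = 804.53 s.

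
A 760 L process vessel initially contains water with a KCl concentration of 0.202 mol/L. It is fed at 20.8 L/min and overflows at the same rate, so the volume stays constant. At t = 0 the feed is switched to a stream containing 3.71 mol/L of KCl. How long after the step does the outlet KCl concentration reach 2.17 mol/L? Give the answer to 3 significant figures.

Species balance: V dC/dt = Q(C_in − C) ⇒ τ = V/Q = 36.538 min.
C(t) = C_in + (C₀ − C_in) e^(−t/τ). Set C = 2.17 and solve for t:
e^(−t/τ) = (C − C_in)/(C₀ − C_in) = (2.17 − 3.71)/(0.202 − 3.71) = 0.43900
t = −τ ln(…) = 36.538 × 0.82326 = 30.081 min.

30.1 min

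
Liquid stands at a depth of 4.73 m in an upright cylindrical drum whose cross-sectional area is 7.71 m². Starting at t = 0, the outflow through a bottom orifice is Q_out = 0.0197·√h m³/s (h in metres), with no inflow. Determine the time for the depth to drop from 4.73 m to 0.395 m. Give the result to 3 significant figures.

With no inflow, A dh/dt = −0.0197 √h.
∫ h^(−1/2) dh = −(0.0197/A) ∫ dt, giving 2√h = 2√h₀ − (0.0197/A) t.
t = 2A(√h₀ − √h)/0.0197 = 2·7.71·(√4.73 − √0.395)/0.0197
  = 15.420 × (2.1749 − 0.62849) / 0.0197 = 1210.4 s.

1210 s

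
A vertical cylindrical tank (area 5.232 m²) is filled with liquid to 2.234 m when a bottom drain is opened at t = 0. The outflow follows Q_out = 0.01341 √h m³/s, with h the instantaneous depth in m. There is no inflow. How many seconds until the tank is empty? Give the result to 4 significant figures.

Mass balance (ρ constant): A dh/dt = −0.01341 √h.
This is separable: 2 d(√h)/dt = −0.01341/A, so √h = √h₀ − (0.01341/(2A)) t.
Tank is empty when √h = 0: t_empty = 2A√h₀/0.01341.
t_empty = 2·5.232·√2.234/0.01341 = 10.4640·1.49466/0.01341 = 1166.30 s.

1166 s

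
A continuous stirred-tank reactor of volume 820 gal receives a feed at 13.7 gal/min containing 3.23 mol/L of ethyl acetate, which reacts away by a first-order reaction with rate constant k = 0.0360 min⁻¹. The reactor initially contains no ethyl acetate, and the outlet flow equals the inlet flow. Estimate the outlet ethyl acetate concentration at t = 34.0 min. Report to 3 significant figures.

V dC/dt = Q(C_in − C) − k V C.
dC/dt = (Q/V) C_in − (Q/V + k) C; effective rate a = Q/V + k = 0.016707 + 0.0360 = 0.052707 min⁻¹.
C_ss = Q C_in/(Q + kV) = 1.0239 mol/L; C(t) = C_ss + (C₀ − C_ss) e^(−a t).
C(34.0) = 1.0239 + (-1.0239)·e^(−0.052707·34.0) = 1.0239 + (-1.0239)·0.16662 = 0.85326 mol/L.

0.853 mol/L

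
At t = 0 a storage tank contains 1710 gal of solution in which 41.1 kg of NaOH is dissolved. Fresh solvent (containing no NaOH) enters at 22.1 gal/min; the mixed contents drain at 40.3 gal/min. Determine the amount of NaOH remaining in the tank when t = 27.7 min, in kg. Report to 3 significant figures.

19.0 kg

Let m(t) be the amount of NaOH. Volume: V(t) = V₀ + (Q_in − Q_out) t = 1710 − 18.200 t; V(27.7) = 1205.9 gal.
Solute balance: dm/dt = 0 − Q_out C = −Q_out m/V(t).
dm/m = −Q_out dt/(V₀ − 18.200 t); integrating gives ln(m/m₀) = −(Q_out/(Q_in−Q_out)) ln(V/V₀).
m = m₀ (V₀/V)^(Q_out/(Q_in−Q_out)) = 41.1 × (1710/1205.9)^(-2.2143) = 18.964 kg.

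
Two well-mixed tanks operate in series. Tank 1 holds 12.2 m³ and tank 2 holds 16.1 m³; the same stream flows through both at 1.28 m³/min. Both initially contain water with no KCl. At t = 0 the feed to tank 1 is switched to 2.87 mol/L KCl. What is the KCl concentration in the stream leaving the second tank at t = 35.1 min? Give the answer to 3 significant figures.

Time constants: τᵢ = Vᵢ/Q for each well-mixed tank.
τ₁ = 12.2/1.28 = 9.5312 min; τ₂ = 16.1/1.28 = 12.578 min.
Tank 1: C₁ = C_in(1 − e^(−t/τ₁)). Tank 2 (τ₁ ≠ τ₂): C₂ = C_in[1 − (τ₁ e^(−t/τ₁) − τ₂ e^(−t/τ₂))/(τ₁ − τ₂)].
At t = 35.1: e^(−t/τ₁) = 0.025157, e^(−t/τ₂) = 0.061387.
C₂ = 2.87·[1 − (9.5312·0.025157 − 12.578·0.061387)/(-3.0469)] = 2.87·0.82528 = 2.3685 mol/L.

2.37 mol/L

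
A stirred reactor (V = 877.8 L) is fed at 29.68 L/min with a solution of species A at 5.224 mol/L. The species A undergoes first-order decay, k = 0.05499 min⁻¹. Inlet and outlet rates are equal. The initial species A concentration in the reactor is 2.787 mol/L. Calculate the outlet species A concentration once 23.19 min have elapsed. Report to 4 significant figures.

2.091 mol/L

Accumulation = in − out − consumed: V dC/dt = Q C_in − Q C − k V C.
dC/dt = (Q/V) C_in − (Q/V + k) C; effective rate a = Q/V + k = 0.0338118 + 0.05499 = 0.0888018 min⁻¹.
C_ss = Q C_in/(Q + kV) = 1.98907 mol/L; C(t) = C_ss + (C₀ − C_ss) e^(−a t).
C(23.19) = 1.98907 + (0.797932)·e^(−0.0888018·23.19) = 1.98907 + (0.797932)·0.127541 = 2.09084 mol/L.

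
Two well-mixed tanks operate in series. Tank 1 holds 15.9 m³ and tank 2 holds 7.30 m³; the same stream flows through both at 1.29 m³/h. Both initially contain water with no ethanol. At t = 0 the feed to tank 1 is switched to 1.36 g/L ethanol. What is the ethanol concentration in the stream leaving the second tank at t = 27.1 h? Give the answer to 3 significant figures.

1.09 g/L

Each tank obeys Vᵢ dCᵢ/dt = Q(Cᵢ₋₁ − Cᵢ), so τᵢ = Vᵢ/Q.
τ₁ = 15.9/1.29 = 12.326 h; τ₂ = 7.30/1.29 = 5.6589 h.
Solving the cascade with C₁(0)=C₂(0)=0 gives C₂(t) = C_in[1 − (τ₁ e^(−t/τ₁) − τ₂ e^(−t/τ₂))/(τ₁ − τ₂)].
At t = 27.1: e^(−t/τ₁) = 0.11095, e^(−t/τ₂) = 0.0083216.
C₂ = 1.36·[1 − (12.326·0.11095 − 5.6589·0.0083216)/(6.6667)] = 1.36·0.80194 = 1.0906 g/L.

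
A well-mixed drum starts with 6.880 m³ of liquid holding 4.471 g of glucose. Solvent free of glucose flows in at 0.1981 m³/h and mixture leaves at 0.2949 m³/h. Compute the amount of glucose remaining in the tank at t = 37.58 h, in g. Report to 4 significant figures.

Total volume: dV/dt = Q_in − Q_out = -0.0968000 m³/h, so V(t) = 6.880 − 0.0968000 t and V(37.58) = 3.24226 m³.
Species balance (pure solvent in): dm/dt = −Q_out · m/V(t).
Separate: dm/m = −Q_out dt/V(t) ⇒ ln(m/m₀) = −(Q_out/(Q_in−Q_out)) ln(V/V₀).
m = m₀ (V₀/V)^(Q_out/(Q_in−Q_out)) = 4.471 × (6.880/3.24226)^(-3.04649) = 0.451847 g.

0.4518 g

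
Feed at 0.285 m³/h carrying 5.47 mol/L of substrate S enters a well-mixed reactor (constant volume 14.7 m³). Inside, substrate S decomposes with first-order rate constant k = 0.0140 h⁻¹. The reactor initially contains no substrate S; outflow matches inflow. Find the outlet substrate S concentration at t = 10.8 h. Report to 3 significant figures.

Species balance: V dC/dt = Q C_in − Q C − k V C.
This is linear with rate a = Q/V + k = 0.033388 h⁻¹.
C_ss = Q C_in/(Q + kV) = 3.1763 mol/L; C(t) = C_ss + (C₀ − C_ss) e^(−a t).
C(10.8) = 3.1763 + (-3.1763)·e^(−0.033388·10.8) = 3.1763 + (-3.1763)·0.69727 = 0.96159 mol/L.

0.962 mol/L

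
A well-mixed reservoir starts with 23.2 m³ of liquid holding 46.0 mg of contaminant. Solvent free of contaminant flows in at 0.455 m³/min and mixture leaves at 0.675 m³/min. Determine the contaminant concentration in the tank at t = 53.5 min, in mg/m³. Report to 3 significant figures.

Total volume: dV/dt = Q_in − Q_out = -0.22000 m³/min, so V(t) = 23.2 − 0.22000 t and V(53.5) = 11.430 m³.
Solute balance: dm/dt = 0 − Q_out C = −Q_out m/V(t).
Separate: dm/m = −Q_out dt/V(t) ⇒ ln(m/m₀) = −(Q_out/(Q_in−Q_out)) ln(V/V₀).
m = m₀ (V₀/V)^(Q_out/(Q_in−Q_out)) = 46.0 × (23.2/11.430)^(-3.0682) = 5.2417 mg.
C = m/V = 5.2417/11.430 = 0.45859 mg/m³.

0.459 mg/m³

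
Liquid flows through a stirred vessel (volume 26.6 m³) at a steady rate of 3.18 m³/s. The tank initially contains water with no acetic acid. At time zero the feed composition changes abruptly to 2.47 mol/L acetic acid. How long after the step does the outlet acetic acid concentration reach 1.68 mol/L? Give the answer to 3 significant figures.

9.54 s

Transient balance on the dissolved component: V dC/dt = Q(C_in − C), so τ = V/Q = 8.3648 s.
C(t) = C_in + (C₀ − C_in) e^(−t/τ). Set C = 1.68 and solve for t:
e^(−t/τ) = (C − C_in)/(C₀ − C_in) = (1.68 − 2.47)/(0 − 2.47) = 0.31984
t = −τ ln(…) = 8.3648 × 1.1399 = 9.5354 s.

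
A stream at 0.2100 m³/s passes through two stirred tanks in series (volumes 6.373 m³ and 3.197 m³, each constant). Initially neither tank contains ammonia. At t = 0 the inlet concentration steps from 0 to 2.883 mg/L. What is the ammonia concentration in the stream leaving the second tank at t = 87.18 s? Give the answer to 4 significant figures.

2.565 mg/L

Time constants: τᵢ = Vᵢ/Q for each well-mixed tank.
τ₁ = 6.373/0.2100 = 30.3476 s; τ₂ = 3.197/0.2100 = 15.2238 s.
Solving the cascade with C₁(0)=C₂(0)=0 gives C₂(t) = C_in[1 − (τ₁ e^(−t/τ₁) − τ₂ e^(−t/τ₂))/(τ₁ − τ₂)].
At t = 87.18: e^(−t/τ₁) = 0.0565453, e^(−t/τ₂) = 0.00325828.
C₂ = 2.883·[1 − (30.3476·0.0565453 − 15.2238·0.00325828)/(15.1238)] = 2.883·0.889815 = 2.56534 mg/L.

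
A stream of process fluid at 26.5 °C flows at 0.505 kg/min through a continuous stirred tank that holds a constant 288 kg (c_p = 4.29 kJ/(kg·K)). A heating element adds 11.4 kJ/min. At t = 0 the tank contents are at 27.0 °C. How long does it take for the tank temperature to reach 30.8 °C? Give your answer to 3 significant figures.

912 min

M c_p dT/dt = ṁ c_p (T_in − T) + Q̇.
τ = M/ṁ = 570.30 min; T_ss = T_in + Q̇/(ṁ c_p) = 31.762 °C.
T(t) = T_ss + (T₀ − T_ss) e^(−t/τ). Set T = 30.8:
e^(−t/τ) = (30.8 − 31.762)/(27.0 − 31.762) = 0.20203
t = −570.30 · ln(0.20203) = 912.11 min.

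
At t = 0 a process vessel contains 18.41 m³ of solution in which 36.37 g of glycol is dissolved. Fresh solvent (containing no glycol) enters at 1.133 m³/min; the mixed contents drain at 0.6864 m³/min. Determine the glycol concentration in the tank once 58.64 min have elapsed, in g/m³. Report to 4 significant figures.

Let m(t) be the amount of glycol. Volume: V(t) = V₀ + (Q_in − Q_out) t = 18.41 + 0.446600 t; V(58.64) = 44.5986 m³.
Species balance (pure solvent in): dm/dt = −Q_out · m/V(t).
Separate: dm/m = −Q_out dt/V(t) ⇒ ln(m/m₀) = −(Q_out/(Q_in−Q_out)) ln(V/V₀).
m = m₀ (V₀/V)^(Q_out/(Q_in−Q_out)) = 36.37 × (18.41/44.5986)^(1.53695) = 9.33565 g.
C = m/V = 9.33565/44.5986 = 0.209326 g/m³.

0.2093 g/m³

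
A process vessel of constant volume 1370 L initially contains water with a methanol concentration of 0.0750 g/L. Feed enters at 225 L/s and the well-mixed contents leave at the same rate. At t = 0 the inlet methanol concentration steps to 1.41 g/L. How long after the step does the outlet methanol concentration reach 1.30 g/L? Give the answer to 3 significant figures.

Transient balance on the dissolved component: V dC/dt = Q(C_in − C), so τ = V/Q = 6.0889 s.
C(t) = C_in + (C₀ − C_in) e^(−t/τ). Set C = 1.30 and solve for t:
e^(−t/τ) = (C − C_in)/(C₀ − C_in) = (1.30 − 1.41)/(0.0750 − 1.41) = 0.082397
t = −τ ln(…) = 6.0889 × 2.4962 = 15.199 s.

15.2 s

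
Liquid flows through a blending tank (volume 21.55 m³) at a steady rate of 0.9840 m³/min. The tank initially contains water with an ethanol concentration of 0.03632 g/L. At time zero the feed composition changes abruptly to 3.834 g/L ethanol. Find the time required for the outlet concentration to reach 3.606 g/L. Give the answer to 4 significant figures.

61.60 min

Transient balance on the dissolved component: V dC/dt = Q(C_in − C), so τ = V/Q = 21.9004 min.
C(t) = C_in + (C₀ − C_in) e^(−t/τ). Set C = 3.606 and solve for t:
e^(−t/τ) = (C − C_in)/(C₀ − C_in) = (3.606 − 3.834)/(0.03632 − 3.834) = 0.0600367
t = −τ ln(…) = 21.9004 × 2.81280 = 61.6015 min.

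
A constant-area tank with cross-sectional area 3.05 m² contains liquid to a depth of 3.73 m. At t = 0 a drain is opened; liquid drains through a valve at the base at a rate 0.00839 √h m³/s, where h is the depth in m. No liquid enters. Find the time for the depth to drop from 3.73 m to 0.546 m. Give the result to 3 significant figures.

867 s

Accumulation of liquid (constant cross-section A): A dh/dt = −0.00839 √h.
∫ h^(−1/2) dh = −(0.00839/A) ∫ dt, giving 2√h = 2√h₀ − (0.00839/A) t.
t = 2A(√h₀ − √h)/0.00839 = 2·3.05·(√3.73 − √0.546)/0.00839
  = 6.1000 × (1.9313 − 0.73892) / 0.00839 = 866.94 s.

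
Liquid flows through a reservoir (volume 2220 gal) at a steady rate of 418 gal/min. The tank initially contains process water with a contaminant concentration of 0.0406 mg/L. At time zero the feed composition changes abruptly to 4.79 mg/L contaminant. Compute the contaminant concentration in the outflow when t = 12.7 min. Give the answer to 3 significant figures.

4.36 mg/L

Mass balance on the solute (V constant): V dC/dt = Q(C_in − C).
So dC/dt = (C_in − C)/τ with τ = V/Q = 2220/418 = 5.3110 min.
Integrating: C(t) = C_in + (C₀ − C_in) e^(−t/τ).
C(12.7) = 4.79 + (0.0406 − 4.79)·e^(−12.7/5.3110) = 4.79 + (-4.7494)·0.091514 = 4.3554 mg/L.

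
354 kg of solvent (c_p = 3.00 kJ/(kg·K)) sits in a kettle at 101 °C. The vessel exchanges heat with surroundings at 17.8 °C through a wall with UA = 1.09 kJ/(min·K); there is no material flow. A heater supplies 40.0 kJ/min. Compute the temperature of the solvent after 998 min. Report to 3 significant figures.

M c_p dT/dt = −UA(T − T_amb) + Q̇.
dT/dt = (T_ss − T)/τ with T_ss = T_amb + Q̇/UA = 17.8 + 40.0/1.09 = 54.497 °C, τ = M c_p/UA = 354·3.00/1.09 = 974.31 min.
T approaches T_ss exponentially: T(t) = T_ss + (T₀ − T_ss) e^(−t/τ).
T(998) = 54.497 + (46.503)·0.35904 = 71.194 °C.

71.2 °C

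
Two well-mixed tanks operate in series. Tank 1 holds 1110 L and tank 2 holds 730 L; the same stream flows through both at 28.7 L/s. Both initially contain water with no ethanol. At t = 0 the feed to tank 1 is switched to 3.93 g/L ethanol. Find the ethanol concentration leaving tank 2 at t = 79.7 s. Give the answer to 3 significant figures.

2.80 g/L

Time constants: τᵢ = Vᵢ/Q for each well-mixed tank.
τ₁ = 1110/28.7 = 38.676 s; τ₂ = 730/28.7 = 25.436 s.
Tank 1: C₁ = C_in(1 − e^(−t/τ₁)). Tank 2 (τ₁ ≠ τ₂): C₂ = C_in[1 − (τ₁ e^(−t/τ₁) − τ₂ e^(−t/τ₂))/(τ₁ − τ₂)].
At t = 79.7: e^(−t/τ₁) = 0.12736, e^(−t/τ₂) = 0.043569.
C₂ = 3.93·[1 − (38.676·0.12736 − 25.436·0.043569)/(13.240)] = 3.93·0.71166 = 2.7968 g/L.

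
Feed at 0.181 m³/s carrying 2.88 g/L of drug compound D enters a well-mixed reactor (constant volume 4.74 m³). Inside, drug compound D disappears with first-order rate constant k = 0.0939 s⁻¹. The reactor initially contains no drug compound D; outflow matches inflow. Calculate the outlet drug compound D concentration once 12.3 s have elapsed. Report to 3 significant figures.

Species balance: V dC/dt = Q C_in − Q C − k V C.
This is linear with rate a = Q/V + k = 0.13209 s⁻¹.
C_ss = Q C_in/(Q + kV) = 0.83260 g/L; C(t) = C_ss + (C₀ − C_ss) e^(−a t).
C(12.3) = 0.83260 + (-0.83260)·e^(−0.13209·12.3) = 0.83260 + (-0.83260)·0.19698 = 0.66860 g/L.

0.669 g/L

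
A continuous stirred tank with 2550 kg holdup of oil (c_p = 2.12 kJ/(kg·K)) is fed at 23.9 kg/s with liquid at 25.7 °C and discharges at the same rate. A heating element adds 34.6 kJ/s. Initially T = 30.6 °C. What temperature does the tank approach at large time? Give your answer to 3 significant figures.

26.4 °C

M c_p dT/dt = ṁ c_p (T_in − T) + Q̇.
At steady state dT/dt = 0 ⇒ T_ss = T_in + Q̇/(ṁ c_p) = 25.7 + 34.6/(23.9·2.12) = 26.383 °C.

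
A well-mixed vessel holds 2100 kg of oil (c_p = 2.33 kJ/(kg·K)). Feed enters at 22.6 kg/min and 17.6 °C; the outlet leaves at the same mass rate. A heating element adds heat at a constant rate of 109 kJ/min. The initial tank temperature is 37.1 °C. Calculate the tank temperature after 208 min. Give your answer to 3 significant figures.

Energy balance: M c_p dT/dt = ṁ c_p (T_in − T) + 109.
Rearrange: dT/dt = (T_ss − T)/τ with τ = M/ṁ = 92.920 min and T_ss = T_in + Q̇/(ṁ c_p) = 19.670 °C.
T approaches T_ss exponentially: T(t) = T_ss + (T₀ − T_ss) e^(−t/τ).
T(208) = 19.670 + (17.430)·e^(−208/92.920) = 19.670 + (17.430)·0.10662 = 21.528 °C.

21.5 °C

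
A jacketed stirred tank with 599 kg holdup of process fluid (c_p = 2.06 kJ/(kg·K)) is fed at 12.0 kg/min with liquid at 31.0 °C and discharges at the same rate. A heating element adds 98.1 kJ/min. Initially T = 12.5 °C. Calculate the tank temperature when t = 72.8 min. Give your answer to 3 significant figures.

M c_p dT/dt = ṁ c_p (T_in − T) + Q̇.
Rearrange: dT/dt = (T_ss − T)/τ with τ = M/ṁ = 49.917 min and T_ss = T_in + Q̇/(ṁ c_p) = 34.968 °C.
Integrating: T(t) = T_ss + (T₀ − T_ss) e^(−t/τ).
T(72.8) = 34.968 + (-22.468)·e^(−72.8/49.917) = 34.968 + (-22.468)·0.23260 = 29.742 °C.

29.7 °C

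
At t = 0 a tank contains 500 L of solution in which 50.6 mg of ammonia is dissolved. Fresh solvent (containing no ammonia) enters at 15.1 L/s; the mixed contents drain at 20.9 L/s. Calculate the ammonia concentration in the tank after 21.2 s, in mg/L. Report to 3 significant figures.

0.0485 mg/L

Let m(t) be the amount of ammonia. Volume: V(t) = V₀ + (Q_in − Q_out) t = 500 − 5.8000 t; V(21.2) = 377.04 L.
Solute balance: dm/dt = 0 − Q_out C = −Q_out m/V(t).
dm/m = −Q_out dt/(V₀ − 5.8000 t); integrating gives ln(m/m₀) = −(Q_out/(Q_in−Q_out)) ln(V/V₀).
m = m₀ (V₀/V)^(Q_out/(Q_in−Q_out)) = 50.6 × (500/377.04)^(-3.6034) = 18.299 mg.
C = m/V = 18.299/377.04 = 0.048534 mg/L.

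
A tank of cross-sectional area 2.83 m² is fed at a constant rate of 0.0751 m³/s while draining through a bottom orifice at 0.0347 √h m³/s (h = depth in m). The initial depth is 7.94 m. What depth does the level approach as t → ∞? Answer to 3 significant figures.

Level balance: A dh/dt = 0.0751 − 0.0347 √h. Setting dh/dt = 0:
Q_in = 0.0347 √h_ss ⇒ √h_ss = 0.0751/0.0347 = 2.1643.
h_ss = 2.1643² = 4.6840 m. (Since h₀ = 7.94 m > h_ss, the level will fall toward this value.)

4.68 m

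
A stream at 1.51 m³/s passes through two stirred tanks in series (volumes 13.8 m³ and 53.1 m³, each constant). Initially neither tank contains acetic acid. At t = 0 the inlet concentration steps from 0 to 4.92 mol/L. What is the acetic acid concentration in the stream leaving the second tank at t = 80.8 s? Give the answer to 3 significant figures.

Each tank obeys Vᵢ dCᵢ/dt = Q(Cᵢ₋₁ − Cᵢ), so τᵢ = Vᵢ/Q.
τ₁ = 13.8/1.51 = 9.1391 s; τ₂ = 53.1/1.51 = 35.166 s.
Tank 1: C₁ = C_in(1 − e^(−t/τ₁)). Tank 2 (τ₁ ≠ τ₂): C₂ = C_in[1 − (τ₁ e^(−t/τ₁) − τ₂ e^(−t/τ₂))/(τ₁ − τ₂)].
At t = 80.8: e^(−t/τ₁) = 0.00014465, e^(−t/τ₂) = 0.10049.
C₂ = 4.92·[1 − (9.1391·0.00014465 − 35.166·0.10049)/(-26.026)] = 4.92·0.86427 = 4.2522 mol/L.

4.25 mol/L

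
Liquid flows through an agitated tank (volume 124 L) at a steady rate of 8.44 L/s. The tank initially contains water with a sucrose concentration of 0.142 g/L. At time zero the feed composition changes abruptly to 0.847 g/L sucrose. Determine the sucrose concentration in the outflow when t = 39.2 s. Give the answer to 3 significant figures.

Accumulation = in − out for the solute gives V dC/dt = Q(C_in − C).
So dC/dt = (C_in − C)/τ with τ = V/Q = 124/8.44 = 14.692 s.
This is linear first-order; C(t) = C_in + (C₀ − C_in) e^(−t/τ).
C(39.2) = 0.847 + (0.142 − 0.847)·e^(−39.2/14.692) = 0.847 + (-0.70500)·0.069382 = 0.79809 g/L.

0.798 g/L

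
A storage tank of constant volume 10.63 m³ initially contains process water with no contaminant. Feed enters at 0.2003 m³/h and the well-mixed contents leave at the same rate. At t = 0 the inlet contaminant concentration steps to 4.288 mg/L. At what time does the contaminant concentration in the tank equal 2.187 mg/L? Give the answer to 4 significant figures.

37.86 h

Species balance: V dC/dt = Q(C_in − C) ⇒ τ = V/Q = 53.0704 h.
C(t) = C_in + (C₀ − C_in) e^(−t/τ). Set C = 2.187 and solve for t:
e^(−t/τ) = (C − C_in)/(C₀ − C_in) = (2.187 − 4.288)/(0 − 4.288) = 0.489972
t = −τ ln(…) = 53.0704 × 0.713407 = 37.8608 h.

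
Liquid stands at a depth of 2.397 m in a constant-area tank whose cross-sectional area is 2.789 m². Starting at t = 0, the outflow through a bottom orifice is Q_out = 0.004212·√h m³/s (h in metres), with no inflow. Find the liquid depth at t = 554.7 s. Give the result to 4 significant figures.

1.275 m

With no inflow, A dh/dt = −0.004212 √h.
Separate and integrate: 2(√h − √h₀) = −(0.004212/A) t.
√h = √2.397 − 0.004212·554.7/(2·2.789) = 1.54822 − 0.418859 = 1.12937.
h = 1.12937² = 1.27547 m.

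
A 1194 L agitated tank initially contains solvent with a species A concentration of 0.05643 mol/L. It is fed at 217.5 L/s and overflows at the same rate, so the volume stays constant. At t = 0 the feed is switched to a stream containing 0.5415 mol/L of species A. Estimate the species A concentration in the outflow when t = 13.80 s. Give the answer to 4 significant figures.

0.5022 mol/L

Species balance on the tank: V dC/dt = Q(C_in − C).
Rewrite as dC/dt + C/τ = C_in/τ, τ = V/Q = 5.48966 s.
C approaches C_in exponentially: C(t) = C_in + (C₀ − C_in) e^(−t/τ).
C(13.80) = 0.5415 + (0.05643 − 0.5415)·e^(−13.80/5.48966) = 0.5415 + (-0.485070)·0.0809585 = 0.502229 mol/L.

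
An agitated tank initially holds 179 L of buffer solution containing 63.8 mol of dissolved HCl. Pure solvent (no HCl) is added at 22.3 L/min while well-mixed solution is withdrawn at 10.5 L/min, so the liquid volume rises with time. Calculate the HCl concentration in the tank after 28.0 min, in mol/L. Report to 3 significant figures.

Let m(t) be the amount of HCl. Volume: V(t) = V₀ + (Q_in − Q_out) t = 179 + 11.800 t; V(28.0) = 509.40 L.
Species balance (pure solvent in): dm/dt = −Q_out · m/V(t).
Separate: dm/m = −Q_out dt/V(t) ⇒ ln(m/m₀) = −(Q_out/(Q_in−Q_out)) ln(V/V₀).
m = m₀ (V₀/V)^(Q_out/(Q_in−Q_out)) = 63.8 × (179/509.40)^(0.88983) = 25.157 mol.
C = m/V = 25.157/509.40 = 0.049385 mol/L.

0.0494 mol/L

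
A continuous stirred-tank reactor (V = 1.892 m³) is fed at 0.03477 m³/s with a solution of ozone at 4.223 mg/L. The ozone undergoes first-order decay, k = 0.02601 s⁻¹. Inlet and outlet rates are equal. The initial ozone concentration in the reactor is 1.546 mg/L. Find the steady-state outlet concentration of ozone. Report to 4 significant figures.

Species balance: V dC/dt = Q C_in − Q C − k V C.
At steady state: 0 = Q C_in − (Q + kV) C_ss, so C_ss = Q C_in/(Q + kV).
C_ss = 0.03477·4.223/(0.03477 + 0.02601·1.892) = 0.146834/0.0839809 = 1.74842 mg/L.

1.748 mg/L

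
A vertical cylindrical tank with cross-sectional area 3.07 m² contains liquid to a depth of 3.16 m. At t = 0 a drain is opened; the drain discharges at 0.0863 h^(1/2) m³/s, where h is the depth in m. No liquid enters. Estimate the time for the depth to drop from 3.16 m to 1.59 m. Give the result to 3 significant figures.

36.8 s

Unsteady balance on liquid volume: A dh/dt = −0.0863 √h.
Separate and integrate: 2(√h − √h₀) = −(0.0863/A) t.
t = 2A(√h₀ − √h)/0.0863 = 2·3.07·(√3.16 − √1.59)/0.0863
  = 6.1400 × (1.7776 − 1.2610) / 0.0863 = 36.761 s.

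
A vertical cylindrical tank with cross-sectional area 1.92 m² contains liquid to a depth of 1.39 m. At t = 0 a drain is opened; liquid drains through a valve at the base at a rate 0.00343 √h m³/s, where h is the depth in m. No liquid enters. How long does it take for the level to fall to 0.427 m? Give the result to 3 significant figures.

588 s

A dh/dt = −Q_out = −0.00343 √h.
∫ h^(−1/2) dh = −(0.00343/A) ∫ dt, giving 2√h = 2√h₀ − (0.00343/A) t.
t = 2A(√h₀ − √h)/0.00343 = 2·1.92·(√1.39 − √0.427)/0.00343
  = 3.8400 × (1.1790 − 0.65345) / 0.00343 = 588.35 s.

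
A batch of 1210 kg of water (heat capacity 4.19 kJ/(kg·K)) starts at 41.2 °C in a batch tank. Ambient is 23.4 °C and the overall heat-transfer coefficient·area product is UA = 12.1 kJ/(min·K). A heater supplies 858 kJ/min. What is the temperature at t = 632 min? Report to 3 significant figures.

82.6 °C

Heat balance on the well-mixed liquid: M c_p dT/dt = −UA(T − T_amb) + Q̇.
dT/dt = (T_ss − T)/τ with T_ss = T_amb + Q̇/UA = 23.4 + 858/12.1 = 94.309 °C, τ = M c_p/UA = 1210·4.19/12.1 = 419.00 min.
Solution: T(t) = T_ss + (T₀ − T_ss) e^(−t/τ).
T(632) = 94.309 + (-53.109)·0.22127 = 82.557 °C.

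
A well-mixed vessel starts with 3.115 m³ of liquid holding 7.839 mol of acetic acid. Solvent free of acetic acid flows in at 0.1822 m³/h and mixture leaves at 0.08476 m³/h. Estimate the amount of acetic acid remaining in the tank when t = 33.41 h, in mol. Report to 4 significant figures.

4.207 mol

Let m(t) be the amount of acetic acid. Volume: V(t) = V₀ + (Q_in − Q_out) t = 3.115 + 0.0974400 t; V(33.41) = 6.37047 m³.
Species balance (pure solvent in): dm/dt = −Q_out · m/V(t).
dm/m = −Q_out dt/(V₀ + 0.0974400 t); integrating gives ln(m/m₀) = −(Q_out/(Q_in−Q_out)) ln(V/V₀).
m = m₀ (V₀/V)^(Q_out/(Q_in−Q_out)) = 7.839 × (3.115/6.37047)^(0.869869) = 4.20708 mol.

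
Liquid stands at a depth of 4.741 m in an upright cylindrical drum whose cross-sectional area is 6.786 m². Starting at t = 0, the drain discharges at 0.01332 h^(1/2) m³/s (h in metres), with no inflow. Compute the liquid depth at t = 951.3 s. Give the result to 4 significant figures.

With no inflow, A dh/dt = −0.01332 √h.
Separate and integrate: 2(√h − √h₀) = −(0.01332/A) t.
√h = √4.741 − 0.01332·951.3/(2·6.786) = 2.17738 − 0.933637 = 1.24375.
h = 1.24375² = 1.54691 m.

1.547 m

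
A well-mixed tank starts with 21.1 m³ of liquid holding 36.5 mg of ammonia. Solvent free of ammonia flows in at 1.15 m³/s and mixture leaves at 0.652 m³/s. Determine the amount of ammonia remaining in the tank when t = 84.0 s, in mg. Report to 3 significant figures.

8.73 mg

Total volume: dV/dt = Q_in − Q_out = 0.49800 m³/s, so V(t) = 21.1 + 0.49800 t and V(84.0) = 62.932 m³.
Species balance (pure solvent in): dm/dt = −Q_out · m/V(t).
dm/m = −Q_out dt/(V₀ + 0.49800 t); integrating gives ln(m/m₀) = −(Q_out/(Q_in−Q_out)) ln(V/V₀).
m = m₀ (V₀/V)^(Q_out/(Q_in−Q_out)) = 36.5 × (21.1/62.932)^(1.3092) = 8.7286 mg.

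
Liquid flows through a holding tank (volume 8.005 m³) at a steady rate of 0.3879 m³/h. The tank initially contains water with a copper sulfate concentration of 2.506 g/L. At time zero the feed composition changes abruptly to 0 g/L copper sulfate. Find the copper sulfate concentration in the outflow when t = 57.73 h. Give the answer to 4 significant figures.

0.1528 g/L

Accumulation = in − out for the solute gives V dC/dt = Q(C_in − C).
Time constant τ = V/Q = 8.005/0.3879 = 20.6368 h.
Integrating: C(t) = C_in + (C₀ − C_in) e^(−t/τ).
C(57.73) = 0 + (2.506 − 0)·e^(−57.73/20.6368) = 0 + (2.50600)·0.0609662 = 0.152781 g/L.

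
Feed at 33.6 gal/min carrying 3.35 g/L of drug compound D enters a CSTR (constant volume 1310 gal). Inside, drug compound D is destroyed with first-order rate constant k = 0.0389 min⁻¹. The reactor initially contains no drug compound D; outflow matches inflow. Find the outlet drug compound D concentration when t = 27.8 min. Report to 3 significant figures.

1.11 g/L

Accumulation = in − out − consumed: V dC/dt = Q C_in − Q C − k V C.
dC/dt = (Q/V) C_in − (Q/V + k) C; effective rate a = Q/V + k = 0.025649 + 0.0389 = 0.064549 min⁻¹.
C_ss = Q C_in/(Q + kV) = 1.3311 g/L; C(t) = C_ss + (C₀ − C_ss) e^(−a t).
C(27.8) = 1.3311 + (-1.3311)·e^(−0.064549·27.8) = 1.3311 + (-1.3311)·0.16622 = 1.1099 g/L.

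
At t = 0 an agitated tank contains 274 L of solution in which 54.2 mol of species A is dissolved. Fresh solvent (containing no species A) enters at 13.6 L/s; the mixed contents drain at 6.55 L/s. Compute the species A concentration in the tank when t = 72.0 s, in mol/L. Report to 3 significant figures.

0.0262 mol/L

Total volume: dV/dt = Q_in − Q_out = 7.0500 L/s, so V(t) = 274 + 7.0500 t and V(72.0) = 781.60 L.
Solute balance: dm/dt = 0 − Q_out C = −Q_out m/V(t).
dm/m = −Q_out dt/(V₀ + 7.0500 t); integrating gives ln(m/m₀) = −(Q_out/(Q_in−Q_out)) ln(V/V₀).
m = m₀ (V₀/V)^(Q_out/(Q_in−Q_out)) = 54.2 × (274/781.60)^(0.92908) = 20.467 mol.
C = m/V = 20.467/781.60 = 0.026186 mol/L.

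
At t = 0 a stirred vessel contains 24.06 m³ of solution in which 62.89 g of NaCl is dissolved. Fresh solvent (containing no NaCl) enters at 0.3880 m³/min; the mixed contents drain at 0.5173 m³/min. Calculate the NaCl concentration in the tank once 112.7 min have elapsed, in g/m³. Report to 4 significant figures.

0.1602 g/m³

Let m(t) be the amount of NaCl. Volume: V(t) = V₀ + (Q_in − Q_out) t = 24.06 − 0.129300 t; V(112.7) = 9.48789 m³.
Solute balance: dm/dt = 0 − Q_out C = −Q_out m/V(t).
dm/m = −Q_out dt/(V₀ − 0.129300 t); integrating gives ln(m/m₀) = −(Q_out/(Q_in−Q_out)) ln(V/V₀).
m = m₀ (V₀/V)^(Q_out/(Q_in−Q_out)) = 62.89 × (24.06/9.48789)^(-4.00077) = 1.51973 g.
C = m/V = 1.51973/9.48789 = 0.160175 g/m³.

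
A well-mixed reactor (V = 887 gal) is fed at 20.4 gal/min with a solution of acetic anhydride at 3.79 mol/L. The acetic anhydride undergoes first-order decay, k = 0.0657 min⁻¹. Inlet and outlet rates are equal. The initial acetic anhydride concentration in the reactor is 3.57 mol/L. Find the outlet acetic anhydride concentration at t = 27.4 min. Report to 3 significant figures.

Accumulation = in − out − consumed: V dC/dt = Q C_in − Q C − k V C.
This is linear with rate a = Q/V + k = 0.088699 min⁻¹.
C_ss = Q C_in/(Q + kV) = 0.98272 mol/L; C(t) = C_ss + (C₀ − C_ss) e^(−a t).
C(27.4) = 0.98272 + (2.5873)·e^(−0.088699·27.4) = 0.98272 + (2.5873)·0.088006 = 1.2104 mol/L.

1.21 mol/L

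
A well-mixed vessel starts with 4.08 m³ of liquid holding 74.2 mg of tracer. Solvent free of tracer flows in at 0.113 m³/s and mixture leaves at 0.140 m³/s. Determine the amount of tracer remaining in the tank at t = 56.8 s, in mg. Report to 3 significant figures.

Let m(t) be the amount of tracer. Volume: V(t) = V₀ + (Q_in − Q_out) t = 4.08 − 0.027000 t; V(56.8) = 2.5464 m³.
No tracer enters, so dm/dt = −Q_out · (m/V).
dm/m = −Q_out dt/(V₀ − 0.027000 t); integrating gives ln(m/m₀) = −(Q_out/(Q_in−Q_out)) ln(V/V₀).
m = m₀ (V₀/V)^(Q_out/(Q_in−Q_out)) = 74.2 × (4.08/2.5464)^(-5.1852) = 6.4391 mg.

6.44 mg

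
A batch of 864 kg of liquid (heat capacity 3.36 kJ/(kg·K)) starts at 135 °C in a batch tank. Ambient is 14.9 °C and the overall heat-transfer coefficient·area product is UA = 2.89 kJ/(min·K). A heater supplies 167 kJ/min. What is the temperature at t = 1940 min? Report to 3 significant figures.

81.7 °C

M c_p dT/dt = −UA(T − T_amb) + Q̇.
dT/dt = (T_ss − T)/τ with T_ss = T_amb + Q̇/UA = 14.9 + 167/2.89 = 72.685 °C, τ = M c_p/UA = 864·3.36/2.89 = 1004.5 min.
This is linear first-order; T(t) = T_ss + (T₀ − T_ss) e^(−t/τ).
T(1940) = 72.685 + (62.315)·0.14496 = 81.719 °C.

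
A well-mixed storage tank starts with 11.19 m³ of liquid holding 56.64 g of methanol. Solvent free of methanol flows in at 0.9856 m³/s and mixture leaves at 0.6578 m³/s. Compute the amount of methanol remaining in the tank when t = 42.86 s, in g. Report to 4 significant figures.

Total volume: dV/dt = Q_in − Q_out = 0.327800 m³/s, so V(t) = 11.19 + 0.327800 t and V(42.86) = 25.2395 m³.
Solute balance: dm/dt = 0 − Q_out C = −Q_out m/V(t).
Separate: dm/m = −Q_out dt/V(t) ⇒ ln(m/m₀) = −(Q_out/(Q_in−Q_out)) ln(V/V₀).
m = m₀ (V₀/V)^(Q_out/(Q_in−Q_out)) = 56.64 × (11.19/25.2395)^(2.00671) = 11.0726 g.

11.07 g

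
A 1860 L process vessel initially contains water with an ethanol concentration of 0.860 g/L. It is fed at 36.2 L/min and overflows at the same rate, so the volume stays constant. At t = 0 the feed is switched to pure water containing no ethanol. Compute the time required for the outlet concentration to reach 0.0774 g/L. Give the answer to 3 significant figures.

Mass balance on the solute (V constant): V dC/dt = Q(C_in − C), so τ = V/Q = 51.381 min.
C(t) = C_in + (C₀ − C_in) e^(−t/τ). Set C = 0.0774 and solve for t:
e^(−t/τ) = (C − C_in)/(C₀ − C_in) = (0.0774 − 0)/(0.860 − 0) = 0.090000
t = −τ ln(…) = 51.381 × 2.4079 = 123.72 min.

124 min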